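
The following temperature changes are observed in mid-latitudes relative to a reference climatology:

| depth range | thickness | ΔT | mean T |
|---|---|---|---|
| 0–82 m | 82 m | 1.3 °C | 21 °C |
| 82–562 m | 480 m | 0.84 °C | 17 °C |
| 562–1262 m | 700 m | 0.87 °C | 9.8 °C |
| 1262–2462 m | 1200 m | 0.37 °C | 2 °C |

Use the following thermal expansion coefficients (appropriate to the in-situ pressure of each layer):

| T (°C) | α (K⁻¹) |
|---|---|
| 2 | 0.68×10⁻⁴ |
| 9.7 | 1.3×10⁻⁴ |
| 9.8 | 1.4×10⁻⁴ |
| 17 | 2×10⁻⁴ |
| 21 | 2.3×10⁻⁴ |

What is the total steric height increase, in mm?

Layer 1 at 21 °C → α = 2.3×10⁻⁴ K⁻¹
Layer 2 at 17 °C → α = 2×10⁻⁴ K⁻¹
Layer 3 at 9.8 °C → α = 1.4×10⁻⁴ K⁻¹
Layer 4 at 2 °C → α = 0.68×10⁻⁴ K⁻¹
0–82 m: 1.3 × 82 × 2.3×10⁻⁴ = 0.024518 m
82–562 m: 2×10⁻⁴ × 480 × 0.84 = 0.08064 m
1.4×10⁻⁴ × 700 × 0.87 = 0.08526 m
Layer 4: 1200 × 0.37 × 0.68×10⁻⁴ = 0.030192 m
Δh = 0.024518 + 0.08064 + 0.08526 + 0.030192 = 0.22061 m ≈ 221 mm

about 221 mm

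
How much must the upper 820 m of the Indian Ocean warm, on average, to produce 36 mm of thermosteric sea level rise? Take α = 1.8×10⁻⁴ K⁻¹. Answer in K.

ΔT ≈ 0.244 K

ΔT = Δh/(αH) = 0.036 / (1.8×10⁻⁴ × 820) ≈ 0.2439 K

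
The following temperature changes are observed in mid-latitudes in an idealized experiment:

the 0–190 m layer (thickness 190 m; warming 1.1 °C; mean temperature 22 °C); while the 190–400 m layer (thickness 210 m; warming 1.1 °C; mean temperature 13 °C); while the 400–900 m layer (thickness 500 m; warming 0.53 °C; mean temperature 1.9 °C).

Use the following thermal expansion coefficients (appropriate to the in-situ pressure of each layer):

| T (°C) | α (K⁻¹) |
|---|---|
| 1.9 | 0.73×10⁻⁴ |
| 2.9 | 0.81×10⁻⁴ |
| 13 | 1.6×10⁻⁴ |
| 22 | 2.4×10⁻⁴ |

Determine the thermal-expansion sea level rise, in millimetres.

106 mm of thermosteric rise

Layer 1 at 22 °C → α = 2.4×10⁻⁴ K⁻¹
Layer 2 at 13 °C → α = 1.6×10⁻⁴ K⁻¹
Layer 3 at 1.9 °C → α = 0.73×10⁻⁴ K⁻¹
0–190 m: 2.4×10⁻⁴ × 1.1 × 190 = 0.05016 m
210 × 1.1 × 1.6×10⁻⁴ = 0.03696 m
Layer 3: 0.73×10⁻⁴ × 500 × 0.53 = 0.019345 m
Δh = 0.05016 + 0.03696 + 0.019345 = 0.106465 m ≈ 106 mm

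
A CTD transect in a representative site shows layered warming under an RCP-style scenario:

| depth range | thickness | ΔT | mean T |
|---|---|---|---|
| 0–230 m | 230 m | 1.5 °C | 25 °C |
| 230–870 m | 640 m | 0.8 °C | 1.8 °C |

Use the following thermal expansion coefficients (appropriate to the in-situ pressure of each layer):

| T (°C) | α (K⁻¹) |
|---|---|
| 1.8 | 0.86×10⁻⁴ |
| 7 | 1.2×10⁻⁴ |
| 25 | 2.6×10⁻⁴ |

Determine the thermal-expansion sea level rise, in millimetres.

Layer 1 at 25 °C → α = 2.6×10⁻⁴ K⁻¹
Layer 2 at 1.8 °C → α = 0.86×10⁻⁴ K⁻¹
0–230 m: 230 × 2.6×10⁻⁴ × 1.5 = 0.08970 m
640 × 0.8 × 0.86×10⁻⁴ = 0.044032 m
Δh = 0.08970 + 0.044032 = 0.133732 m

Δh ≈ 130 mm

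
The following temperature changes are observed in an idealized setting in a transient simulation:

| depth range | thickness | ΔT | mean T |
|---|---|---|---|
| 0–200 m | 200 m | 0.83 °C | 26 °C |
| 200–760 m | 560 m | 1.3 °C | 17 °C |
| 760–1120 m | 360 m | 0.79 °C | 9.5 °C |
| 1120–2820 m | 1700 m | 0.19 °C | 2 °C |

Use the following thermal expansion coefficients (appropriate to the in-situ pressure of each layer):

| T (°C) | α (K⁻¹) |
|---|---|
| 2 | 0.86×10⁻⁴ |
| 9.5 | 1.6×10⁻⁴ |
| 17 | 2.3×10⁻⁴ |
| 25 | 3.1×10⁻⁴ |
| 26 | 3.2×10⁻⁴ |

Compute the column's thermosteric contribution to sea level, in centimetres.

29.4 cm of thermosteric rise

Layer 1 at 26 °C → α = 3.2×10⁻⁴ K⁻¹
Layer 2 at 17 °C → α = 2.3×10⁻⁴ K⁻¹
Layer 3 at 9.5 °C → α = 1.6×10⁻⁴ K⁻¹
Layer 4 at 2 °C → α = 0.86×10⁻⁴ K⁻¹
0.83 × 3.2×10⁻⁴ × 200 = 0.05312 m
2.3×10⁻⁴ × 560 × 1.3 = 0.16744 m
760–1120 m: 1.6×10⁻⁴ × 360 × 0.79 = 0.045504 m
1120–2820 m: 0.86×10⁻⁴ × 1700 × 0.19 = 0.027778 m
Δh = 0.05312 + 0.16744 + 0.045504 + 0.027778 = 0.293842 m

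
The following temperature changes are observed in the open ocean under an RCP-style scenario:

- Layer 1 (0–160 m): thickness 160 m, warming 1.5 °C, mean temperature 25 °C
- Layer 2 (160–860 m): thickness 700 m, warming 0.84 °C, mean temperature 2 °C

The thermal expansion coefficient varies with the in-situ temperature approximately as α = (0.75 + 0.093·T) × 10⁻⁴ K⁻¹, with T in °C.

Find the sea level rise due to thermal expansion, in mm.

Layer 1: α = (0.75 + 0.093×25)×10⁻⁴ = 3.075×10⁻⁴ K⁻¹
Layer 2: α = (0.75 + 0.093×2)×10⁻⁴ = 0.936×10⁻⁴ K⁻¹
3.075×10⁻⁴ × 160 × 1.5 = 0.07380 m
Layer 2: 0.84 × 700 × 0.936×10⁻⁴ = 0.0550368 m
Δh = 0.07380 + 0.0550368 = 0.1288368 m ≈ 129 mm

Δh = 129 mm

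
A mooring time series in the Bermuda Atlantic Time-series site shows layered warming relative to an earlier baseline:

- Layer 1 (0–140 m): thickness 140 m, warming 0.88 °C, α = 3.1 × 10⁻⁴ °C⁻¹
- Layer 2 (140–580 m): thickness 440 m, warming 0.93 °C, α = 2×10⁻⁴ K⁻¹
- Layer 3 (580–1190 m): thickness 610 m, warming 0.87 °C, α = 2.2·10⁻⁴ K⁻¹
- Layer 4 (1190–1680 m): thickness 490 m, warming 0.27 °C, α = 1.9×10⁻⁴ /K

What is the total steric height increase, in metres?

3.1×10⁻⁴ × 140 × 0.88 = 0.038192 m
140–580 m: 440 × 0.93 × 2×10⁻⁴ = 0.08184 m
Layer 3: 610 × 0.87 × 2.2×10⁻⁴ = 0.116754 m
Layer 4: 1.9×10⁻⁴ × 490 × 0.27 = 0.025137 m
Δh = 0.038192 + 0.08184 + 0.116754 + 0.025137 = 0.261923 m ≈ 0.262 m

0.262 m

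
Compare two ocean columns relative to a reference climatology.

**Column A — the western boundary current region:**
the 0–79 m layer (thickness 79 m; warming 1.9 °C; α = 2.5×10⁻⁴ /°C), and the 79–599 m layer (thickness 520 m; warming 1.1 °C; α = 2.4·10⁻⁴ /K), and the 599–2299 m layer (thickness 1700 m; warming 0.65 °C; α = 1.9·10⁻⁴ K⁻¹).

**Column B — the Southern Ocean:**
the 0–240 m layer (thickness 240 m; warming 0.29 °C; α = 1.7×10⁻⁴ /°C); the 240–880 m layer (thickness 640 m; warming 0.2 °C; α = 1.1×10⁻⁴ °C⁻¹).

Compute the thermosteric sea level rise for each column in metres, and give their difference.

A: 0.385 m; B: 0.0259 m; difference 0.359 m

A 2.5×10⁻⁴ × 79 × 1.9 = 0.037525 m
A 1.1 × 2.4×10⁻⁴ × 520 = 0.13728 m
A 1700 × 1.9×10⁻⁴ × 0.65 = 0.20995 m
A total: 0.384755 m
B Layer 1: 1.7×10⁻⁴ × 0.29 × 240 = 0.011832 m
B 1.1×10⁻⁴ × 0.2 × 640 = 0.01408 m
B total: 0.025912 m
Difference: 0.384755 − 0.025912 = 0.358843 m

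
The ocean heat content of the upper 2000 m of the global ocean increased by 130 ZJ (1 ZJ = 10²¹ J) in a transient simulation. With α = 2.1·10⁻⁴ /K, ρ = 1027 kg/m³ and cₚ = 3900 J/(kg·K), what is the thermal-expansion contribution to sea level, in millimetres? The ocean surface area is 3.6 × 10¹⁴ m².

18.9 mm of thermosteric rise

Per unit area: Q = 130×10²¹ / (3.6×10¹⁴) ≈ 3.611×10⁸ J/m²
Δh = αQ/(ρcₚ) = 2.1×10⁻⁴ × 3.611×10⁸ / (1027 × 3900) ≈ 0.018933 m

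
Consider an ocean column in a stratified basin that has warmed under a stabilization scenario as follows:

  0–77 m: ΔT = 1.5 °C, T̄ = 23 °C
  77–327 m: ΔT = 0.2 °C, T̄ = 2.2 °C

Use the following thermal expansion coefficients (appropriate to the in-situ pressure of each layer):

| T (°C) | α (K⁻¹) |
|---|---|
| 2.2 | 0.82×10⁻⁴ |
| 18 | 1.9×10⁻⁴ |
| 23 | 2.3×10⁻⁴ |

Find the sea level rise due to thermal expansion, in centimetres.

Δh ≈ 3.07 cm

Layer 1 at 23 °C → α = 2.3×10⁻⁴ K⁻¹
Layer 2 at 2.2 °C → α = 0.82×10⁻⁴ K⁻¹
Layer 1: 1.5 × 2.3×10⁻⁴ × 77 = 0.026565 m
77–327 m: 250 × 0.2 × 0.82×10⁻⁴ = 0.00410 m
Δh = 0.026565 + 0.00410 = 0.030665 m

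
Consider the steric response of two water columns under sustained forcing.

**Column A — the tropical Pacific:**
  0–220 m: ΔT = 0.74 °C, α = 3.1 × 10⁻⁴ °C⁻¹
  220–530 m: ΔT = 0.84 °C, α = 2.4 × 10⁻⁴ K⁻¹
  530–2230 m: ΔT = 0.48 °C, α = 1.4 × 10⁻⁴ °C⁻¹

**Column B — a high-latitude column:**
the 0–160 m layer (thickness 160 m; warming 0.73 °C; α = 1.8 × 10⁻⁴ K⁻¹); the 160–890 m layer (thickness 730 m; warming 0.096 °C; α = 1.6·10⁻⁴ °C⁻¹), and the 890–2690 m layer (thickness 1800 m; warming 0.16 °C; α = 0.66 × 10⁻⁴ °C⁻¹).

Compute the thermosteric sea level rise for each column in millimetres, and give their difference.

A Layer 1: 220 × 3.1×10⁻⁴ × 0.74 = 0.050468 m
A 310 × 2.4×10⁻⁴ × 0.84 = 0.062496 m
A Layer 3: 1700 × 1.4×10⁻⁴ × 0.48 = 0.11424 m
A total: 0.227204 m
B 160 × 1.8×10⁻⁴ × 0.73 = 0.021024 m
B 1.6×10⁻⁴ × 730 × 0.096 = 0.0112128 m
B 890–2690 m: 0.16 × 0.66×10⁻⁴ × 1800 = 0.019008 m
B total: 0.0512448 m
Difference: 0.227204 − 0.0512448 = 0.1759592 m

A: 227 mm; B: 51.2 mm; difference 176 mm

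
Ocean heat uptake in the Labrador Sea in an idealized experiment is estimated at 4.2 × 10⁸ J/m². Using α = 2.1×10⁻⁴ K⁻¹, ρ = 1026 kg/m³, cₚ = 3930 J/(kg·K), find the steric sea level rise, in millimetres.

about 22 mm

Δh = αQ/(ρcₚ) = 2.1×10⁻⁴ × 4.2×10⁸ / (1026 × 3930) ≈ 0.021874 m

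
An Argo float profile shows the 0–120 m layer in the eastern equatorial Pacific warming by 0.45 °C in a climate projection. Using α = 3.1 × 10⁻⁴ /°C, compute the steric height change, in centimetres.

Δh = 1.67 cm

Δh = αΔT·H = 3.1×10⁻⁴ × 0.45 × 120 = 0.01674 m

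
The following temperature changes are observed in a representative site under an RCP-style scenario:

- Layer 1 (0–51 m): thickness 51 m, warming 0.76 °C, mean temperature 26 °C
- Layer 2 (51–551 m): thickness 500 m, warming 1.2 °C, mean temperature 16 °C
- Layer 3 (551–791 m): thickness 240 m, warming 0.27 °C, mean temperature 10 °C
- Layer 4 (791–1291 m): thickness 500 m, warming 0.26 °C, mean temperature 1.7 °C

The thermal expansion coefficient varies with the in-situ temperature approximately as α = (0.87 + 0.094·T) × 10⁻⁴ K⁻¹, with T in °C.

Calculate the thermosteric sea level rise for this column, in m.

0.180 m

Layer 1: α = (0.87 + 0.094×26)×10⁻⁴ = 3.314×10⁻⁴ K⁻¹
Layer 2: α = (0.87 + 0.094×16)×10⁻⁴ = 2.374×10⁻⁴ K⁻¹
Layer 3: α = (0.87 + 0.094×10)×10⁻⁴ = 1.81×10⁻⁴ K⁻¹
Layer 4: α = (0.87 + 0.094×1.7)×10⁻⁴ = 1.0298×10⁻⁴ K⁻¹
3.314×10⁻⁴ × 0.76 × 51 = 0.012845064 m
1.2 × 500 × 2.374×10⁻⁴ = 0.14244 m
551–791 m: 1.81×10⁻⁴ × 240 × 0.27 = 0.0117288 m
0.26 × 1.0298×10⁻⁴ × 500 = 0.0133874 m
Δh = 0.012845064 + 0.14244 + 0.0117288 + 0.0133874 = 0.180401264 m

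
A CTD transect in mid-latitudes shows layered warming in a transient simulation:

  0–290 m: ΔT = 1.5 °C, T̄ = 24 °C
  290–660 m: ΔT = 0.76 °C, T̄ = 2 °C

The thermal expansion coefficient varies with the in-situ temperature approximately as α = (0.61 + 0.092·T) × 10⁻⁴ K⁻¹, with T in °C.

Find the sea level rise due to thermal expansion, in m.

Layer 1: α = (0.61 + 0.092×24)×10⁻⁴ = 2.818×10⁻⁴ K⁻¹
Layer 2: α = (0.61 + 0.092×2)×10⁻⁴ = 0.794×10⁻⁴ K⁻¹
0–290 m: 1.5 × 290 × 2.818×10⁻⁴ = 0.122583 m
Layer 2: 0.794×10⁻⁴ × 0.76 × 370 = 0.02232728 m
Δh = 0.122583 + 0.02232728 = 0.14491028 m

about 0.145 m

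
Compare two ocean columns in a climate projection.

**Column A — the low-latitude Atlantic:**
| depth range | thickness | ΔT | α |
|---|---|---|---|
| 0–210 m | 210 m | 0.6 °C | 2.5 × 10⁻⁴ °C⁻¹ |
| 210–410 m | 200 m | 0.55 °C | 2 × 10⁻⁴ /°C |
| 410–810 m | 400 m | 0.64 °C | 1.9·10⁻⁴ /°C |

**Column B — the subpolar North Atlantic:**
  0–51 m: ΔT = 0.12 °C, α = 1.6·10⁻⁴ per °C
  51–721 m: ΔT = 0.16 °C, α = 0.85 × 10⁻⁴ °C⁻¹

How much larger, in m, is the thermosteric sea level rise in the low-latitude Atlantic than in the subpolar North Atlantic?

A 0.6 × 210 × 2.5×10⁻⁴ = 0.03150 m
A 210–410 m: 0.55 × 200 × 2×10⁻⁴ = 0.02200 m
A 0.64 × 400 × 1.9×10⁻⁴ = 0.04864 m
A total: 0.10214 m
B Layer 1: 0.12 × 51 × 1.6×10⁻⁴ = 0.0009792 m
B 0.16 × 670 × 0.85×10⁻⁴ = 0.009112 m
B total: 0.0100912 m
Difference: 0.10214 − 0.0100912 = 0.0920488 m

0.092 m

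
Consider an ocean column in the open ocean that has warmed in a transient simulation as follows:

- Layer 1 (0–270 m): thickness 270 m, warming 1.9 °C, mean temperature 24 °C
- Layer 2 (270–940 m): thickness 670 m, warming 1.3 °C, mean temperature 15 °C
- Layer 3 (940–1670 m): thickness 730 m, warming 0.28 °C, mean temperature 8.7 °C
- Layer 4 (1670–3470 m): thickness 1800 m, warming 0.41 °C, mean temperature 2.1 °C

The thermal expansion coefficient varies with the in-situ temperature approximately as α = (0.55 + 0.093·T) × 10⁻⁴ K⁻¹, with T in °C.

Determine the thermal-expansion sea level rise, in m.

Layer 1: α = (0.55 + 0.093×24)×10⁻⁴ = 2.782×10⁻⁴ K⁻¹
Layer 2: α = (0.55 + 0.093×15)×10⁻⁴ = 1.945×10⁻⁴ K⁻¹
Layer 3: α = (0.55 + 0.093×8.7)×10⁻⁴ = 1.3591×10⁻⁴ K⁻¹
Layer 4: α = (0.55 + 0.093×2.1)×10⁻⁴ = 0.7453×10⁻⁴ K⁻¹
270 × 2.782×10⁻⁴ × 1.9 = 0.1427166 m
670 × 1.3 × 1.945×10⁻⁴ = 0.1694095 m
940–1670 m: 1.3591×10⁻⁴ × 730 × 0.28 = 0.027780004 m
1670–3470 m: 1800 × 0.7453×10⁻⁴ × 0.41 = 0.05500314 m
Δh = 0.1427166 + 0.1694095 + 0.027780004 + 0.05500314 = 0.394909244 m

about 0.395 m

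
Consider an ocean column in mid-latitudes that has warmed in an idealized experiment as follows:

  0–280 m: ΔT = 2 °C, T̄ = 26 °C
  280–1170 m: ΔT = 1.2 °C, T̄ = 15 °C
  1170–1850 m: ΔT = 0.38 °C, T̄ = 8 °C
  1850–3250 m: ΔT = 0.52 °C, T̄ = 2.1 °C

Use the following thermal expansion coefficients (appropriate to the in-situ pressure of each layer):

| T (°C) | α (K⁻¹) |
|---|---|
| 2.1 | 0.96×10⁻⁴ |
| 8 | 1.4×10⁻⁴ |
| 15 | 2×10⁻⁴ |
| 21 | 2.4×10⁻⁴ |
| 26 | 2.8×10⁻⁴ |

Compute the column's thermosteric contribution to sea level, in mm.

Layer 1 at 26 °C → α = 2.8×10⁻⁴ K⁻¹
Layer 2 at 15 °C → α = 2×10⁻⁴ K⁻¹
Layer 3 at 8 °C → α = 1.4×10⁻⁴ K⁻¹
Layer 4 at 2.1 °C → α = 0.96×10⁻⁴ K⁻¹
280 × 2.8×10⁻⁴ × 2 = 0.15680 m
280–1170 m: 2×10⁻⁴ × 890 × 1.2 = 0.21360 m
1170–1850 m: 1.4×10⁻⁴ × 0.38 × 680 = 0.036176 m
Layer 4: 0.96×10⁻⁴ × 1400 × 0.52 = 0.069888 m
Δh = 0.15680 + 0.21360 + 0.036176 + 0.069888 = 0.476464 m

476 mm of thermosteric rise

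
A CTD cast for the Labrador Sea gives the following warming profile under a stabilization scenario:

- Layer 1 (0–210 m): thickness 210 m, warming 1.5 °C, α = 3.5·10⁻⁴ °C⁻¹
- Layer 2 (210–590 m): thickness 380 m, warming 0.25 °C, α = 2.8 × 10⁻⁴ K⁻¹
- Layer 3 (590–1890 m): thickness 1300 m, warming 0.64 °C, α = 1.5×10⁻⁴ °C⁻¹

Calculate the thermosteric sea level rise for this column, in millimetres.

0–210 m: 3.5×10⁻⁴ × 210 × 1.5 = 0.11025 m
210–590 m: 0.25 × 380 × 2.8×10⁻⁴ = 0.02660 m
590–1890 m: 0.64 × 1300 × 1.5×10⁻⁴ = 0.12480 m
Δh = 0.11025 + 0.02660 + 0.12480 = 0.26165 m ≈ 262 mm

Δh = 262 mm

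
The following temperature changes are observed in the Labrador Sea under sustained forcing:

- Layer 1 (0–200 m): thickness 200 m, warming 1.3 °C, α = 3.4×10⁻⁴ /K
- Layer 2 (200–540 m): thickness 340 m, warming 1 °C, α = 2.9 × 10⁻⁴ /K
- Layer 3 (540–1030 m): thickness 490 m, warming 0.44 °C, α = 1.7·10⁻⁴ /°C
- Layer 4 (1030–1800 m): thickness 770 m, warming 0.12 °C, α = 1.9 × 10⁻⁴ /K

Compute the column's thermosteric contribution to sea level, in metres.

1.3 × 3.4×10⁻⁴ × 200 = 0.08840 m
Layer 2: 340 × 1 × 2.9×10⁻⁴ = 0.09860 m
540–1030 m: 490 × 0.44 × 1.7×10⁻⁴ = 0.036652 m
1030–1800 m: 0.12 × 1.9×10⁻⁴ × 770 = 0.017556 m
Δh = 0.08840 + 0.09860 + 0.036652 + 0.017556 = 0.241208 m

0.241 m of thermosteric rise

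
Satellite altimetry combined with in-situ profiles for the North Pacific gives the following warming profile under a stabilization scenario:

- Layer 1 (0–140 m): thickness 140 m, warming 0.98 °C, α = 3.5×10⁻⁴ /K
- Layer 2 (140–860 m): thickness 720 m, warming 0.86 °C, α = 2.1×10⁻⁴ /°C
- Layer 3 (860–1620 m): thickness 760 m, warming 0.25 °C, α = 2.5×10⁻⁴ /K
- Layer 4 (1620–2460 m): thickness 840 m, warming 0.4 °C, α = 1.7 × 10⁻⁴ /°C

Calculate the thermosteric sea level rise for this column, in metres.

about 0.28 m

0–140 m: 140 × 0.98 × 3.5×10⁻⁴ = 0.04802 m
140–860 m: 0.86 × 2.1×10⁻⁴ × 720 = 0.130032 m
2.5×10⁻⁴ × 0.25 × 760 = 0.04750 m
0.4 × 840 × 1.7×10⁻⁴ = 0.05712 m
Δh = 0.04802 + 0.130032 + 0.04750 + 0.05712 = 0.282672 m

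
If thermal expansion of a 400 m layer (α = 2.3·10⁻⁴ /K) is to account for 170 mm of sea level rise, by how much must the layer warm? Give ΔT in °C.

ΔT = Δh/(αH) = 0.17 / (2.3×10⁻⁴ × 400) ≈ 1.848 °C

1.8 °C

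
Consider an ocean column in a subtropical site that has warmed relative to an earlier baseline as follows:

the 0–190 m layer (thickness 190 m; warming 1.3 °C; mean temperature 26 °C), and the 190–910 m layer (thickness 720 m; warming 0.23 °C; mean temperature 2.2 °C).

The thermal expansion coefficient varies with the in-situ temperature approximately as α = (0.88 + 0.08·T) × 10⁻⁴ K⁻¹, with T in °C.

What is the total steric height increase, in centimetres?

Layer 1: α = (0.88 + 0.08×26)×10⁻⁴ = 2.96×10⁻⁴ K⁻¹
Layer 2: α = (0.88 + 0.08×2.2)×10⁻⁴ = 1.056×10⁻⁴ K⁻¹
1.3 × 2.96×10⁻⁴ × 190 = 0.073112 m
Layer 2: 720 × 1.056×10⁻⁴ × 0.23 = 0.01748736 m
Δh = 0.073112 + 0.01748736 = 0.09059936 m ≈ 9.1 cm

9.1 cm of thermosteric rise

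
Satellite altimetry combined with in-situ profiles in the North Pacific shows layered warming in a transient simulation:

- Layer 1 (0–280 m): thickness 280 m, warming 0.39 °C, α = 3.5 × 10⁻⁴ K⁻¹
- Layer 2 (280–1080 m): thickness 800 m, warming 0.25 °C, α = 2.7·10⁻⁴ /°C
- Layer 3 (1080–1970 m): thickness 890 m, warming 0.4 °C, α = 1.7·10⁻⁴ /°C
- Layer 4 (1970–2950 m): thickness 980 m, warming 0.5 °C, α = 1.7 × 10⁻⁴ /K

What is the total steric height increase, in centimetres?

280 × 0.39 × 3.5×10⁻⁴ = 0.03822 m
280–1080 m: 2.7×10⁻⁴ × 0.25 × 800 = 0.05400 m
1080–1970 m: 890 × 1.7×10⁻⁴ × 0.4 = 0.06052 m
Layer 4: 0.5 × 980 × 1.7×10⁻⁴ = 0.08330 m
Δh = 0.03822 + 0.05400 + 0.06052 + 0.08330 = 0.23604 m

Δh = 24 cm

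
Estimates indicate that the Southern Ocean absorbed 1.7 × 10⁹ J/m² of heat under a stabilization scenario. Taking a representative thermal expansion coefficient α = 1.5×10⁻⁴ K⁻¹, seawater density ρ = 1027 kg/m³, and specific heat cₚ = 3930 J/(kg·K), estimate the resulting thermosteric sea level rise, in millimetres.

Δh = 63.2 mm

Δh = αQ/(ρcₚ) = 1.5×10⁻⁴ × 1.7×10⁹ / (1027 × 3930) ≈ 0.06318 m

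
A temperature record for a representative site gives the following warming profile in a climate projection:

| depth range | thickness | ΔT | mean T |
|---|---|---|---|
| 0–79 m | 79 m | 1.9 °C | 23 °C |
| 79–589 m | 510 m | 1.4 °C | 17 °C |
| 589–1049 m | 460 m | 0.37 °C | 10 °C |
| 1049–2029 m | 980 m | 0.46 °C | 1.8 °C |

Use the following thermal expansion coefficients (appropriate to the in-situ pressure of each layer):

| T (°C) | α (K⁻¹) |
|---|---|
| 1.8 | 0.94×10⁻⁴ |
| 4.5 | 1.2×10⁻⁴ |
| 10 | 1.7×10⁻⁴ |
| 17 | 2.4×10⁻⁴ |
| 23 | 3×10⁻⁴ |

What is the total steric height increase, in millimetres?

Layer 1 at 23 °C → α = 3×10⁻⁴ K⁻¹
Layer 2 at 17 °C → α = 2.4×10⁻⁴ K⁻¹
Layer 3 at 10 °C → α = 1.7×10⁻⁴ K⁻¹
Layer 4 at 1.8 °C → α = 0.94×10⁻⁴ K⁻¹
1.9 × 79 × 3×10⁻⁴ = 0.04503 m
510 × 2.4×10⁻⁴ × 1.4 = 0.17136 m
Layer 3: 1.7×10⁻⁴ × 0.37 × 460 = 0.028934 m
980 × 0.46 × 0.94×10⁻⁴ = 0.0423752 m
Δh = 0.04503 + 0.17136 + 0.028934 + 0.0423752 = 0.2876992 m

290 mm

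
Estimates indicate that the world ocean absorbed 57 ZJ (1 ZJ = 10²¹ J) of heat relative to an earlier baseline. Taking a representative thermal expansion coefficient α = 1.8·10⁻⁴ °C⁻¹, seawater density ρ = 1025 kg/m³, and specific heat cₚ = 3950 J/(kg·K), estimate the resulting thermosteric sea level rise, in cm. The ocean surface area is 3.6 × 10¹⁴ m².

0.704 cm of thermosteric rise

Per unit area: Q = 57×10²¹ / (3.6×10¹⁴) ≈ 1.583×10⁸ J/m²
Δh = αQ/(ρcₚ) = 1.8×10⁻⁴ × 1.583×10⁸ / (1025 × 3950) ≈ 0.0070377 m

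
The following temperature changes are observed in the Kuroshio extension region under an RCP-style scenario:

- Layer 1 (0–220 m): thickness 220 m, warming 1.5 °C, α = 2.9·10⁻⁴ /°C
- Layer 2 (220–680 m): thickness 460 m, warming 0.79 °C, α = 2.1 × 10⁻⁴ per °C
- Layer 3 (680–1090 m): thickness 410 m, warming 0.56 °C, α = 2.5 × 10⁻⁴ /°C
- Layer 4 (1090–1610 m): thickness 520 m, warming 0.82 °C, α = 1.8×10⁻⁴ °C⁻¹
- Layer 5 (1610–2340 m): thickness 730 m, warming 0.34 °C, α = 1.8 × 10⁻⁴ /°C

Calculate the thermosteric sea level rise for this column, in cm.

Δh = 35 cm

0–220 m: 2.9×10⁻⁴ × 1.5 × 220 = 0.09570 m
Layer 2: 0.79 × 2.1×10⁻⁴ × 460 = 0.076314 m
Layer 3: 410 × 2.5×10⁻⁴ × 0.56 = 0.05740 m
520 × 1.8×10⁻⁴ × 0.82 = 0.076752 m
Layer 5: 0.34 × 1.8×10⁻⁴ × 730 = 0.044676 m
Δh = 0.09570 + 0.076314 + 0.05740 + 0.076752 + 0.044676 = 0.350842 m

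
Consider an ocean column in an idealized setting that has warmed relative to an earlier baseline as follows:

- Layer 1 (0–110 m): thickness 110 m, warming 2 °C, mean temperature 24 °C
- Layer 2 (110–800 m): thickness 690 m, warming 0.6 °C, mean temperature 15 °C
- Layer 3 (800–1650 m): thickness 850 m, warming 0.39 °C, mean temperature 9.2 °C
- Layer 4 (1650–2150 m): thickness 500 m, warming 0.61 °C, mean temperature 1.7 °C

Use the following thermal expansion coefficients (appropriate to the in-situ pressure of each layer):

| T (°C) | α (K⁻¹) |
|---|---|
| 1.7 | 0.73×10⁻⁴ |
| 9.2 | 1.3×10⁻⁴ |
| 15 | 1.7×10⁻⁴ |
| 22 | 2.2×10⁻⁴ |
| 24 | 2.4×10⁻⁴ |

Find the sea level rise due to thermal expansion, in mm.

Layer 1 at 24 °C → α = 2.4×10⁻⁴ K⁻¹
Layer 2 at 15 °C → α = 1.7×10⁻⁴ K⁻¹
Layer 3 at 9.2 °C → α = 1.3×10⁻⁴ K⁻¹
Layer 4 at 1.7 °C → α = 0.73×10⁻⁴ K⁻¹
Layer 1: 2 × 110 × 2.4×10⁻⁴ = 0.05280 m
Layer 2: 0.6 × 1.7×10⁻⁴ × 690 = 0.07038 m
800–1650 m: 850 × 0.39 × 1.3×10⁻⁴ = 0.043095 m
Layer 4: 500 × 0.73×10⁻⁴ × 0.61 = 0.022265 m
Δh = 0.05280 + 0.07038 + 0.043095 + 0.022265 = 0.18854 m ≈ 189 mm

Δh = 189 mm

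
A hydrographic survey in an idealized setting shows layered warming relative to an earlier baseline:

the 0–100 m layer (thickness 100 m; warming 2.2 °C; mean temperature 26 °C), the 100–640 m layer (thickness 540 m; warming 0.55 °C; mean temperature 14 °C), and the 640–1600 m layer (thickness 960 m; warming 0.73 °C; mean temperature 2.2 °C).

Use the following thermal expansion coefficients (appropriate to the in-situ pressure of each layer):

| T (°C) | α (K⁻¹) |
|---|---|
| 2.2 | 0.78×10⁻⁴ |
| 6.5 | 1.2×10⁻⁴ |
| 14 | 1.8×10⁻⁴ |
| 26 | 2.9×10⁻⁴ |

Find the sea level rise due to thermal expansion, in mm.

Layer 1 at 26 °C → α = 2.9×10⁻⁴ K⁻¹
Layer 2 at 14 °C → α = 1.8×10⁻⁴ K⁻¹
Layer 3 at 2.2 °C → α = 0.78×10⁻⁴ K⁻¹
Layer 1: 100 × 2.2 × 2.9×10⁻⁴ = 0.06380 m
Layer 2: 1.8×10⁻⁴ × 0.55 × 540 = 0.05346 m
960 × 0.73 × 0.78×10⁻⁴ = 0.0546624 m
Δh = 0.06380 + 0.05346 + 0.0546624 = 0.1719224 m ≈ 172 mm

172 mm of thermosteric rise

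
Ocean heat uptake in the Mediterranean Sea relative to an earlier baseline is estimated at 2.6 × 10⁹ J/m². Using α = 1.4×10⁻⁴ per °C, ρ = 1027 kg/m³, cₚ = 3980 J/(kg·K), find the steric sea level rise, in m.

Δh = αQ/(ρcₚ) = 1.4×10⁻⁴ × 2.6×10⁹ / (1027 × 3980) ≈ 0.089053 m

Δh = 0.0891 m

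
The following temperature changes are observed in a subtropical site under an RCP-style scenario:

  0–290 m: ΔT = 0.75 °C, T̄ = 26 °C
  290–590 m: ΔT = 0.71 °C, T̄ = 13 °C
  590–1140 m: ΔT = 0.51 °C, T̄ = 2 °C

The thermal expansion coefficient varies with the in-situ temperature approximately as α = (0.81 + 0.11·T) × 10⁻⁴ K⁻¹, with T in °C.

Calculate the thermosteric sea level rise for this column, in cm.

Layer 1: α = (0.81 + 0.11×26)×10⁻⁴ = 3.67×10⁻⁴ K⁻¹
Layer 2: α = (0.81 + 0.11×13)×10⁻⁴ = 2.24×10⁻⁴ K⁻¹
Layer 3: α = (0.81 + 0.11×2)×10⁻⁴ = 1.03×10⁻⁴ K⁻¹
290 × 3.67×10⁻⁴ × 0.75 = 0.0798225 m
2.24×10⁻⁴ × 0.71 × 300 = 0.047712 m
590–1140 m: 1.03×10⁻⁴ × 550 × 0.51 = 0.0288915 m
Δh = 0.0798225 + 0.047712 + 0.0288915 = 0.156426 m

Δh = 15.6 cm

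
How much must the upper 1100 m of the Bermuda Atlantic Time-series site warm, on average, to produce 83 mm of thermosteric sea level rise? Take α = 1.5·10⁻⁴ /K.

about 0.503 °C

ΔT = Δh/(αH) = 0.083 / (1.5×10⁻⁴ × 1100) ≈ 0.5030 °C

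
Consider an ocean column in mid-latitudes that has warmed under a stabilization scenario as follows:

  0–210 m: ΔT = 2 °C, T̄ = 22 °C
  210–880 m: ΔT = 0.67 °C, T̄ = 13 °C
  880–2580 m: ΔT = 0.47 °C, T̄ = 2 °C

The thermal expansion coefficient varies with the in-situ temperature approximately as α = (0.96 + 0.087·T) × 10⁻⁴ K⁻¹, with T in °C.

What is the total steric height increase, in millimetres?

Layer 1: α = (0.96 + 0.087×22)×10⁻⁴ = 2.874×10⁻⁴ K⁻¹
Layer 2: α = (0.96 + 0.087×13)×10⁻⁴ = 2.091×10⁻⁴ K⁻¹
Layer 3: α = (0.96 + 0.087×2)×10⁻⁴ = 1.134×10⁻⁴ K⁻¹
210 × 2.874×10⁻⁴ × 2 = 0.120708 m
670 × 2.091×10⁻⁴ × 0.67 = 0.09386499 m
880–2580 m: 0.47 × 1700 × 1.134×10⁻⁴ = 0.0906066 m
Δh = 0.120708 + 0.09386499 + 0.0906066 = 0.30517959 m ≈ 305 mm

Δh ≈ 305 mm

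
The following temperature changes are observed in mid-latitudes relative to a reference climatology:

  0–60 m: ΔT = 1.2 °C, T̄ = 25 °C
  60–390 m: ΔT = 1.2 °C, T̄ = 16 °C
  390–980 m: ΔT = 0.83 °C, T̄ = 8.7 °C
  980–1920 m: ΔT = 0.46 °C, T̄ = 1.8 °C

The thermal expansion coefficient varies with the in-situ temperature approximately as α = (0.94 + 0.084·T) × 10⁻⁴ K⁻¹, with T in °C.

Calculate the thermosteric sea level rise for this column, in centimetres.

Δh ≈ 24.1 cm

Layer 1: α = (0.94 + 0.084×25)×10⁻⁴ = 3.04×10⁻⁴ K⁻¹
Layer 2: α = (0.94 + 0.084×16)×10⁻⁴ = 2.284×10⁻⁴ K⁻¹
Layer 3: α = (0.94 + 0.084×8.7)×10⁻⁴ = 1.6708×10⁻⁴ K⁻¹
Layer 4: α = (0.94 + 0.084×1.8)×10⁻⁴ = 1.0912×10⁻⁴ K⁻¹
0–60 m: 1.2 × 3.04×10⁻⁴ × 60 = 0.021888 m
Layer 2: 2.284×10⁻⁴ × 1.2 × 330 = 0.0904464 m
390–980 m: 0.83 × 590 × 1.6708×10⁻⁴ = 0.081819076 m
1.0912×10⁻⁴ × 940 × 0.46 = 0.047183488 m
Δh = 0.021888 + 0.0904464 + 0.081819076 + 0.047183488 = 0.241336964 m ≈ 24.1 cm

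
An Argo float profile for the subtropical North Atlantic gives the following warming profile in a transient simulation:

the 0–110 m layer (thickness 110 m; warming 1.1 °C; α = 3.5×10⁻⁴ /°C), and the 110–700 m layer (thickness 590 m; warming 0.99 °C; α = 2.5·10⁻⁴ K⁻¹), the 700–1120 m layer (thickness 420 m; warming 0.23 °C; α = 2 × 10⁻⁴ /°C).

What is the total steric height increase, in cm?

20.8 cm

0–110 m: 3.5×10⁻⁴ × 1.1 × 110 = 0.04235 m
0.99 × 2.5×10⁻⁴ × 590 = 0.146025 m
Layer 3: 2×10⁻⁴ × 0.23 × 420 = 0.01932 m
Δh = 0.04235 + 0.146025 + 0.01932 = 0.207695 m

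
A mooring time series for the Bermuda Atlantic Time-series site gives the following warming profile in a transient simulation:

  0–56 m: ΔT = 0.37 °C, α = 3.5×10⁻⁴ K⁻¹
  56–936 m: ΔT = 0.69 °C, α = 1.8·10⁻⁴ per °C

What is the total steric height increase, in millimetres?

117 mm of thermosteric rise

3.5×10⁻⁴ × 0.37 × 56 = 0.007252 m
56–936 m: 880 × 0.69 × 1.8×10⁻⁴ = 0.109296 m
Δh = 0.007252 + 0.109296 = 0.116548 m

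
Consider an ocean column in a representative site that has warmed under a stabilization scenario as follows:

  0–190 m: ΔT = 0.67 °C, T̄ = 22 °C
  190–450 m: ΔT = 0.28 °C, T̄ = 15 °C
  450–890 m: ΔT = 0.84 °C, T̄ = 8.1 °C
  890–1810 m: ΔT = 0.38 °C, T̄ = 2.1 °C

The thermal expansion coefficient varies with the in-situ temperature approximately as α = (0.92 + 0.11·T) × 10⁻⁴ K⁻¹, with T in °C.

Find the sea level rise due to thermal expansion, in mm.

Δh = 170 mm

Layer 1: α = (0.92 + 0.11×22)×10⁻⁴ = 3.34×10⁻⁴ K⁻¹
Layer 2: α = (0.92 + 0.11×15)×10⁻⁴ = 2.57×10⁻⁴ K⁻¹
Layer 3: α = (0.92 + 0.11×8.1)×10⁻⁴ = 1.811×10⁻⁴ K⁻¹
Layer 4: α = (0.92 + 0.11×2.1)×10⁻⁴ = 1.151×10⁻⁴ K⁻¹
Layer 1: 190 × 0.67 × 3.34×10⁻⁴ = 0.0425182 m
190–450 m: 2.57×10⁻⁴ × 260 × 0.28 = 0.0187096 m
Layer 3: 1.811×10⁻⁴ × 0.84 × 440 = 0.06693456 m
Layer 4: 920 × 0.38 × 1.151×10⁻⁴ = 0.04023896 m
Δh = 0.0425182 + 0.0187096 + 0.06693456 + 0.04023896 = 0.16840132 m ≈ 170 mm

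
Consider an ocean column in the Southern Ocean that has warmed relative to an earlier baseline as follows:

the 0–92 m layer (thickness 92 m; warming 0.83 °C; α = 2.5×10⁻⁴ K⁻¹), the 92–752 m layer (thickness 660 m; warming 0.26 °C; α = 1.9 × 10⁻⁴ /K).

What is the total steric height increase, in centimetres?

2.5×10⁻⁴ × 92 × 0.83 = 0.01909 m
92–752 m: 1.9×10⁻⁴ × 660 × 0.26 = 0.032604 m
Δh = 0.01909 + 0.032604 = 0.051694 m ≈ 5.17 cm

5.17 cm of thermosteric rise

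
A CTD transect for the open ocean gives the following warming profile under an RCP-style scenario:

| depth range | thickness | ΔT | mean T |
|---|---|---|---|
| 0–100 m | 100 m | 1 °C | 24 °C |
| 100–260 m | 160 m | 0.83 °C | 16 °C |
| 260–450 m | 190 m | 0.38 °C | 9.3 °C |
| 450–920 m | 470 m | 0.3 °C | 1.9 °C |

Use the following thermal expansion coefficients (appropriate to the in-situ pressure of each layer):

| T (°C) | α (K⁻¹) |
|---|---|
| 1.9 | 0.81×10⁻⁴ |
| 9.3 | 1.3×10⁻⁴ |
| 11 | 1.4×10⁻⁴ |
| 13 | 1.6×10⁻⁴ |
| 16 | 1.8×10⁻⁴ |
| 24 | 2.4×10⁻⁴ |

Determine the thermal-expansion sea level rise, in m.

Layer 1 at 24 °C → α = 2.4×10⁻⁴ K⁻¹
Layer 2 at 16 °C → α = 1.8×10⁻⁴ K⁻¹
Layer 3 at 9.3 °C → α = 1.3×10⁻⁴ K⁻¹
Layer 4 at 1.9 °C → α = 0.81×10⁻⁴ K⁻¹
0–100 m: 100 × 1 × 2.4×10⁻⁴ = 0.02400 m
100–260 m: 160 × 0.83 × 1.8×10⁻⁴ = 0.023904 m
Layer 3: 190 × 1.3×10⁻⁴ × 0.38 = 0.009386 m
Layer 4: 0.3 × 470 × 0.81×10⁻⁴ = 0.011421 m
Δh = 0.02400 + 0.023904 + 0.009386 + 0.011421 = 0.068711 m

Δh ≈ 0.069 m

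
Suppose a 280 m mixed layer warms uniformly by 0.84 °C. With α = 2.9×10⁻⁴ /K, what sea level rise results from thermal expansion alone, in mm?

Δh = αΔT·H = 2.9×10⁻⁴ × 0.84 × 280 = 0.068208 m

Δh = 68.2 mm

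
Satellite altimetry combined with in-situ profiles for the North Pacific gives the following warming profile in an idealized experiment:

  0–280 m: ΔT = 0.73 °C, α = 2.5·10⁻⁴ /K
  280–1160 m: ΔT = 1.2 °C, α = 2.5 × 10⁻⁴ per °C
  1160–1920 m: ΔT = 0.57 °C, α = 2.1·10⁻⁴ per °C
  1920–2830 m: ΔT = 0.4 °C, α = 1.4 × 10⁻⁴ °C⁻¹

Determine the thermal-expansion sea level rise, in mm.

280 × 2.5×10⁻⁴ × 0.73 = 0.05110 m
Layer 2: 2.5×10⁻⁴ × 880 × 1.2 = 0.26400 m
2.1×10⁻⁴ × 0.57 × 760 = 0.090972 m
Layer 4: 910 × 1.4×10⁻⁴ × 0.4 = 0.05096 m
Δh = 0.05110 + 0.26400 + 0.090972 + 0.05096 = 0.457032 m

about 457 mm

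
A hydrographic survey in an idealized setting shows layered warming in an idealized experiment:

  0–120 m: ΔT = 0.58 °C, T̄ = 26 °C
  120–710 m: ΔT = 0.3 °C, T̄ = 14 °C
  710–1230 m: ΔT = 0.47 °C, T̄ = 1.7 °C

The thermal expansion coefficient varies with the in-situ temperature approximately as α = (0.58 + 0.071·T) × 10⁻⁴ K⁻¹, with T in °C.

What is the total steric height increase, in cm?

Layer 1: α = (0.58 + 0.071×26)×10⁻⁴ = 2.426×10⁻⁴ K⁻¹
Layer 2: α = (0.58 + 0.071×14)×10⁻⁴ = 1.574×10⁻⁴ K⁻¹
Layer 3: α = (0.58 + 0.071×1.7)×10⁻⁴ = 0.7007×10⁻⁴ K⁻¹
Layer 1: 120 × 0.58 × 2.426×10⁻⁴ = 0.01688496 m
0.3 × 590 × 1.574×10⁻⁴ = 0.0278598 m
710–1230 m: 520 × 0.47 × 0.7007×10⁻⁴ = 0.017125108 m
Δh = 0.01688496 + 0.0278598 + 0.017125108 = 0.061869868 m

6.2 cm of thermosteric rise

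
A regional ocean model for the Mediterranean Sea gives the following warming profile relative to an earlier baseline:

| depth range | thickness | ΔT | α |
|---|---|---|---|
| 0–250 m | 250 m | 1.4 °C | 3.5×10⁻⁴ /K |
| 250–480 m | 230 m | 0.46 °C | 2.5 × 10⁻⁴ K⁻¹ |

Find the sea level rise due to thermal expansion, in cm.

Δh ≈ 15 cm

3.5×10⁻⁴ × 1.4 × 250 = 0.12250 m
Layer 2: 0.46 × 2.5×10⁻⁴ × 230 = 0.02645 m
Δh = 0.12250 + 0.02645 = 0.14895 m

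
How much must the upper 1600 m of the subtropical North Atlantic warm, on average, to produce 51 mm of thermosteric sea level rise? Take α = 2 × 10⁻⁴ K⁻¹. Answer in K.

ΔT = Δh/(αH) = 0.051 / (2×10⁻⁴ × 1600) ≈ 0.1594 K

about 0.16 K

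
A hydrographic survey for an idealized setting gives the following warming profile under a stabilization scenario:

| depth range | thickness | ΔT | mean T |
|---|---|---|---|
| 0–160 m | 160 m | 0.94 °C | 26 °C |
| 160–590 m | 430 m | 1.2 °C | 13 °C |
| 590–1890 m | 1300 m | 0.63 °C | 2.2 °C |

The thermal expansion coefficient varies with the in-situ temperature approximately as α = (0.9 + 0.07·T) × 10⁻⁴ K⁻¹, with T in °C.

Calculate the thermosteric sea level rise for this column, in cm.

about 22.1 cm

Layer 1: α = (0.9 + 0.07×26)×10⁻⁴ = 2.72×10⁻⁴ K⁻¹
Layer 2: α = (0.9 + 0.07×13)×10⁻⁴ = 1.81×10⁻⁴ K⁻¹
Layer 3: α = (0.9 + 0.07×2.2)×10⁻⁴ = 1.054×10⁻⁴ K⁻¹
Layer 1: 160 × 2.72×10⁻⁴ × 0.94 = 0.0409088 m
430 × 1.2 × 1.81×10⁻⁴ = 0.093396 m
590–1890 m: 0.63 × 1300 × 1.054×10⁻⁴ = 0.0863226 m
Δh = 0.0409088 + 0.093396 + 0.0863226 = 0.2206274 m ≈ 22.1 cm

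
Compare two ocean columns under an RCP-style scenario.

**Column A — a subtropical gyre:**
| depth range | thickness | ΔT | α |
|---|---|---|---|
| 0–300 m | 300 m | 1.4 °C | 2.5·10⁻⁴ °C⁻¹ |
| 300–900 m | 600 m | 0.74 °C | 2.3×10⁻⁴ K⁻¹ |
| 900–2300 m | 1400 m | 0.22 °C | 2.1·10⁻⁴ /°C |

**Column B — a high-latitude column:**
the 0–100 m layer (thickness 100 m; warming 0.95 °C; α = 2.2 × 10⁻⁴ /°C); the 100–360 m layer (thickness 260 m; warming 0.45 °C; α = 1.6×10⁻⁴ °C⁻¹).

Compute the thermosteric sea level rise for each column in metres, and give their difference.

A Layer 1: 2.5×10⁻⁴ × 1.4 × 300 = 0.10500 m
A 2.3×10⁻⁴ × 600 × 0.74 = 0.10212 m
A Layer 3: 2.1×10⁻⁴ × 1400 × 0.22 = 0.06468 m
A total: 0.27180 m
B 0–100 m: 0.95 × 100 × 2.2×10⁻⁴ = 0.02090 m
B 260 × 1.6×10⁻⁴ × 0.45 = 0.01872 m
B total: 0.03962 m
Difference: 0.27180 − 0.03962 = 0.23218 m

Δh_A ≈ 0.272 m, Δh_B ≈ 0.0396 m; difference ≈ 0.232 m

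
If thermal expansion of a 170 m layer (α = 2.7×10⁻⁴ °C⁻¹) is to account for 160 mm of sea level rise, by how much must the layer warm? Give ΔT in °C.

ΔT = Δh/(αH) = 0.16 / (2.7×10⁻⁴ × 170) ≈ 3.486 °C

ΔT ≈ 3.49 °C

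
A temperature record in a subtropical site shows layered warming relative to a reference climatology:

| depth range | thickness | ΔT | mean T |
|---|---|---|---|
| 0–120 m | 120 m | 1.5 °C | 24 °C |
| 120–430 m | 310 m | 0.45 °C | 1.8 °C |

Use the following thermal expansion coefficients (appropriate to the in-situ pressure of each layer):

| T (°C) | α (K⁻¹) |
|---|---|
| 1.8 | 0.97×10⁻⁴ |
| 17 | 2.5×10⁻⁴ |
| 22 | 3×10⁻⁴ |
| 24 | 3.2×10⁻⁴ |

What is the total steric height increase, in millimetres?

Layer 1 at 24 °C → α = 3.2×10⁻⁴ K⁻¹
Layer 2 at 1.8 °C → α = 0.97×10⁻⁴ K⁻¹
1.5 × 3.2×10⁻⁴ × 120 = 0.05760 m
Layer 2: 0.45 × 310 × 0.97×10⁻⁴ = 0.0135315 m
Δh = 0.05760 + 0.0135315 = 0.0711315 m

Δh ≈ 71.1 mm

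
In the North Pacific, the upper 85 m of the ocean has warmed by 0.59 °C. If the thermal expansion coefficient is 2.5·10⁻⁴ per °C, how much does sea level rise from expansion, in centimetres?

1.3 cm of thermosteric rise

Δh = αΔT·H = 2.5×10⁻⁴ × 0.59 × 85 = 0.0125375 m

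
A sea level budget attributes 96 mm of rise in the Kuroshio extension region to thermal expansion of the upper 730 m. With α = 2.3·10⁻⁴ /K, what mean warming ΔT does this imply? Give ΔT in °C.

0.572 °C

ΔT = Δh/(αH) = 0.096 / (2.3×10⁻⁴ × 730) ≈ 0.5718 °C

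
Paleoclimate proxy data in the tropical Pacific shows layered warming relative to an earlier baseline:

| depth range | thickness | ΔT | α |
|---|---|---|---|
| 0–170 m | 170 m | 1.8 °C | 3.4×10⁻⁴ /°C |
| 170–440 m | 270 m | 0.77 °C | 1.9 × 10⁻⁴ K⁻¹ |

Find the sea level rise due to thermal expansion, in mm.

144 mm

Layer 1: 1.8 × 170 × 3.4×10⁻⁴ = 0.10404 m
170–440 m: 0.77 × 1.9×10⁻⁴ × 270 = 0.039501 m
Δh = 0.10404 + 0.039501 = 0.143541 m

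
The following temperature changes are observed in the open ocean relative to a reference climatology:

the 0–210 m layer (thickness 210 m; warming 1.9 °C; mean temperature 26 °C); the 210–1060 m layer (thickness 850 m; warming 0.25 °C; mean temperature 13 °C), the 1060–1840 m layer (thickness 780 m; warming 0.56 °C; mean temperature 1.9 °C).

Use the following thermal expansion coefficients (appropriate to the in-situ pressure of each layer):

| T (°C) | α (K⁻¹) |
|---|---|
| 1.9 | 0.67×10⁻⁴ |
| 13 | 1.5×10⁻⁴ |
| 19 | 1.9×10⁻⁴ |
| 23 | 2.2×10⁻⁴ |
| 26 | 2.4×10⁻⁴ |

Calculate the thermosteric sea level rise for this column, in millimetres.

Δh = 157 mm

Layer 1 at 26 °C → α = 2.4×10⁻⁴ K⁻¹
Layer 2 at 13 °C → α = 1.5×10⁻⁴ K⁻¹
Layer 3 at 1.9 °C → α = 0.67×10⁻⁴ K⁻¹
0–210 m: 210 × 2.4×10⁻⁴ × 1.9 = 0.09576 m
210–1060 m: 1.5×10⁻⁴ × 0.25 × 850 = 0.031875 m
0.56 × 0.67×10⁻⁴ × 780 = 0.0292656 m
Δh = 0.09576 + 0.031875 + 0.0292656 = 0.1569006 m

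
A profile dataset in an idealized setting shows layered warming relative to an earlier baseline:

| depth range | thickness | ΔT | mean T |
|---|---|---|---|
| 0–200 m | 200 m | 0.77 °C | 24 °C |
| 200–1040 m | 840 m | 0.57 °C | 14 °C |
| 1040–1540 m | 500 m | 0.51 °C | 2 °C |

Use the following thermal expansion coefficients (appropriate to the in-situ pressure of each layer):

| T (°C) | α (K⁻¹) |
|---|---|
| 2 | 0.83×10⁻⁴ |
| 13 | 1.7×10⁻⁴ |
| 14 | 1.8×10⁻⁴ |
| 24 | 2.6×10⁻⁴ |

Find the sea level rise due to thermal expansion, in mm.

about 150 mm

Layer 1 at 24 °C → α = 2.6×10⁻⁴ K⁻¹
Layer 2 at 14 °C → α = 1.8×10⁻⁴ K⁻¹
Layer 3 at 2 °C → α = 0.83×10⁻⁴ K⁻¹
2.6×10⁻⁴ × 200 × 0.77 = 0.04004 m
1.8×10⁻⁴ × 0.57 × 840 = 0.086184 m
Layer 3: 500 × 0.83×10⁻⁴ × 0.51 = 0.021165 m
Δh = 0.04004 + 0.086184 + 0.021165 = 0.147389 m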